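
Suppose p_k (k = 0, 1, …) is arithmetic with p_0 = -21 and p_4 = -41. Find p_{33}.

Common difference d = (-41 - (-21)) / (4 - 0) = -5.
p_k = -21 + (k - 0)·(-5).
p_{33} = -21 + 33·(-5) = -186.

-186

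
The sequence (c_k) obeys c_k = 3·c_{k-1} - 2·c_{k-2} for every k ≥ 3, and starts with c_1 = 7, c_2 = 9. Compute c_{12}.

Step forward from the initial values:
c_3 = 13, c_4 = 21, c_5 = 37, c_6 = 69, c_7 = 133, c_8 = 261, c_9 = 517, c_{10} = 1029, c_{11} = 2053, c_{12} = 4101.
(Characteristic roots are 2 and 1.)

4101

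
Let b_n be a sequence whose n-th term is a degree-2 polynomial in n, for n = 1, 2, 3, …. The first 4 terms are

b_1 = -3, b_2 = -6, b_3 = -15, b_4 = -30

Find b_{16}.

1st diffs: -3, -9, -15.
2nd diffs: -6, -6 (constant).
Newton forward-difference form: b_n = -3 + (-3)·C(n-1,1) + (-6)·C(n-1,2).
At n = 16: n-1 = 15, so b_{16} = -3 - 45 - 630 = -678.

-678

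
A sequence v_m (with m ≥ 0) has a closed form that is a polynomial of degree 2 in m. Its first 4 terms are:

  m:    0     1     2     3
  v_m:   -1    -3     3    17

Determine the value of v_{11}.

417

1st diffs: -2, 6, 14.
2nd diffs: 8, 8 (constant).
So v_m = 4m^2 - 6m - 1.
Evaluating at m = 11 gives v_{11} = 417.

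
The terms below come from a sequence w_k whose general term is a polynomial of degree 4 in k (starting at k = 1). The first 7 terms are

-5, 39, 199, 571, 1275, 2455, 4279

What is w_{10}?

1st diffs: 44, 160, 372, 704, 1180, 1824.
2nd diffs: 116, 212, 332, 476, 644.
3rd diffs: 96, 120, 144, 168.
4th diffs: 24, 24, 24 (constant).
Newton forward-difference form: w_k = -5 + 44·C(k-1,1) + 116·C(k-1,2) + 96·C(k-1,3) + 24·C(k-1,4).
At k = 10: k-1 = 9, so w_{10} = -5 + 396 + 4176 + 8064 + 3024 = 15655.

15655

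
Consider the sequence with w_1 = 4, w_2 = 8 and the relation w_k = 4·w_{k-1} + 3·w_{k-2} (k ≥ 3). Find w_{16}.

Applying the relation repeatedly:
w_3 = 44;  w_4 = 200;  w_5 = 932;  …;  w_{13} = 202162916;  w_{14} = 939198632;  w_{15} = 4363283276;  w_{16} = 20270729000.

20270729000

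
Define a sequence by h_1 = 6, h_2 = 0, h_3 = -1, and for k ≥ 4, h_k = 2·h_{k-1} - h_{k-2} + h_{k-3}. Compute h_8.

Step forward from the initial values:
h_4 = 4  h_5 = 9  h_6 = 13  h_7 = 21  h_8 = 38.

38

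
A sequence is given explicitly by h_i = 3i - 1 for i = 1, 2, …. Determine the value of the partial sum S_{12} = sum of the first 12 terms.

Over i = 1..12: Σi = 78.
Total = (3)·78 + (-1)·12 = 222.

222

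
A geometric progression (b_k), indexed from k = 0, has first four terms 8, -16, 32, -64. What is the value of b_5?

-256

Common ratio r = -2.
b_k = 8·(-2)^(k-0).
b_5 = 8·(-2)^5 = -256.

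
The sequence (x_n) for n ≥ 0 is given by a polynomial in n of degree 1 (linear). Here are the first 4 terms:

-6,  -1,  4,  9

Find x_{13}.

59

1st diffs: 5, 5, 5 (constant).
So x_n = 5n - 6.
Evaluating at n = 13 gives x_{13} = 59.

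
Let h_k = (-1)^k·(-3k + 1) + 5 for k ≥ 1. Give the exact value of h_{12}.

(-1)^12 = 1; -3k + 1 at k=12 is -35; so h_{12} = -30.

-30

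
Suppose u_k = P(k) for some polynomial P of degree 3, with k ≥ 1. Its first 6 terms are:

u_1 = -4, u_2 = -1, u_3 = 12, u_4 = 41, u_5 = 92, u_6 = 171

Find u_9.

1st diffs: 3, 13, 29, 51, 79.
2nd diffs: 10, 16, 22, 28.
3rd diffs: 6, 6, 6 (constant).
Newton forward-difference form: u_k = -4 + 3·C(k-1,1) + 10·C(k-1,2) + 6·C(k-1,3).
At k = 9: k-1 = 8, so u_9 = -4 + 24 + 280 + 336 = 636.

636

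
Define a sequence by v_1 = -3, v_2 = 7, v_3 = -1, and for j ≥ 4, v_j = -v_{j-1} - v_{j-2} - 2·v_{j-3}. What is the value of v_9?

-41

Iterate the recurrence:
v_4 = 0;  v_5 = -13;  v_6 = 15;  v_7 = -2;  v_8 = 13;  v_9 = -41.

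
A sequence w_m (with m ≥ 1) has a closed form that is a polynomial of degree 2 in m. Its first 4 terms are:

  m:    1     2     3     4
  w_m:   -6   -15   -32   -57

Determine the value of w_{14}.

1st diffs: -9, -17, -25.
2nd diffs: -8, -8 (constant).
Newton forward-difference form: w_m = -6 + (-9)·C(m-1,1) + (-8)·C(m-1,2).
At m = 14: m-1 = 13, so w_{14} = -6 - 117 - 624 = -747.

-747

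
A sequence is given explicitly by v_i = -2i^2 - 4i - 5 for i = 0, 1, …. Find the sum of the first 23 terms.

-8717

Over i = 0..22: Σi = 253, Σi² = 3795.
Total = (-2)·3795 + (-4)·253 + (-5)·23 = -8717.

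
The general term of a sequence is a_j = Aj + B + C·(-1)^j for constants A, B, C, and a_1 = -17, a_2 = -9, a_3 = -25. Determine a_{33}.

-145

Plug in j = 1, 2, 3: A + B - C = -17; 2A + B + C = -9; 3A + B - C = -25.
Subtracting the first from the second: A + 2C = 8.
Subtracting the second from the third: A - 2C = -16.
Solving: C = 6, A = -4, then B = -7.
Hence a_{33} = -4·33 + (-7) + 6·(-1) = -145.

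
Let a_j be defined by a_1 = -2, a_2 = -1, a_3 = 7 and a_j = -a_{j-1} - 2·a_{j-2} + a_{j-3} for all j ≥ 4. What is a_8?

-46

Step forward from the initial values:
a_4 = -7; a_5 = -8; a_6 = 29; a_7 = -20; a_8 = -46.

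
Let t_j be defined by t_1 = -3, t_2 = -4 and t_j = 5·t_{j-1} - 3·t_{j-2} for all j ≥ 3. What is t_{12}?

Applying the relation repeatedly:
t_3 = -11;  t_4 = -43;  t_5 = -182;  t_6 = -781;  t_7 = -3359;  t_8 = -14452;  t_9 = -62183;  t_{10} = -267559;  t_{11} = -1151246;  t_{12} = -4953553.

-4953553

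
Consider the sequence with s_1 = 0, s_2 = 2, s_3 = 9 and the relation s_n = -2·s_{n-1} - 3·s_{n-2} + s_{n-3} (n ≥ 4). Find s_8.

Step forward from the initial values:
s_4 = -24; s_5 = 23; s_6 = 35; s_7 = -163; s_8 = 244.

244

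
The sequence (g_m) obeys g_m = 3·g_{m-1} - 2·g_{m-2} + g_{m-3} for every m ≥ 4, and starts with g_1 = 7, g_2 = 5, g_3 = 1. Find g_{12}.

Step forward from the initial values:
g_4 = 0;  g_5 = 3;  g_6 = 10;  g_7 = 24;  g_8 = 55;  g_9 = 127;  g_{10} = 295;  g_{11} = 686;  g_{12} = 1595.

1595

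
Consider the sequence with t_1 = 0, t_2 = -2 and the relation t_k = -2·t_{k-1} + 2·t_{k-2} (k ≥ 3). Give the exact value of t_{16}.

-2035968

Applying the relation repeatedly:
t_3 = 4; t_4 = -12; t_5 = 32; …; t_{13} = 99840; t_{14} = -272768; t_{15} = 745216; t_{16} = -2035968.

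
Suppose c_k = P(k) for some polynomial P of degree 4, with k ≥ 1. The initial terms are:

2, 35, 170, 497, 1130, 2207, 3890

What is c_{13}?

1st diffs: 33, 135, 327, 633, 1077, 1683.
2nd diffs: 102, 192, 306, 444, 606.
3rd diffs: 90, 114, 138, 162.
4th diffs: 24, 24, 24 (constant).
So c_k = k^4 + 5k^3 - 4k^2 - 5k + 5.
Evaluating at k = 13 gives c_{13} = 38810.

38810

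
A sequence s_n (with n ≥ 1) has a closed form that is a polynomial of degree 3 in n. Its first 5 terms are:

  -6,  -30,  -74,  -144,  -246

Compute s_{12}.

-2360

1st diffs: -24, -44, -70, -102.
2nd diffs: -20, -26, -32.
3rd diffs: -6, -6 (constant).
Newton forward-difference form: s_n = -6 + (-24)·C(n-1,1) + (-20)·C(n-1,2) + (-6)·C(n-1,3).
At n = 12: n-1 = 11, so s_{12} = -6 - 264 - 1100 - 990 = -2360.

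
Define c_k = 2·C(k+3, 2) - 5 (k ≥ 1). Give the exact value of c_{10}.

151

C(13, 2) = 78, so c_{10} = 151.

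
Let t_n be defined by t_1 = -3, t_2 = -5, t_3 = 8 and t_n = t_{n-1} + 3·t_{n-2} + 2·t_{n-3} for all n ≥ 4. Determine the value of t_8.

Compute successive terms:
t_4 = -13;  t_5 = 1;  t_6 = -22;  t_7 = -45;  t_8 = -109.

-109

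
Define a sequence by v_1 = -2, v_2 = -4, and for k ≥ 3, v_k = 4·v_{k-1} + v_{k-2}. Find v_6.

Applying the relation repeatedly:
v_3 = -18;  v_4 = -76;  v_5 = -322;  v_6 = -1364.

-1364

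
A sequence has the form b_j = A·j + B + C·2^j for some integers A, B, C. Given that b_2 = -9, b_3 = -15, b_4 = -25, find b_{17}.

-131107

Plug in j = 2, 3, 4: 2A + B + 4C = -9; 3A + B + 8C = -15; 4A + B + 16C = -25.
Subtracting the first from the second: A + 4C = -6.
Subtracting the second from the third: A + 8C = -10.
Solving: C = -1, A = -2, then B = -1.
So b_j = -2·j + (-1) + (-1)·2^j; at j=17 this is -131107.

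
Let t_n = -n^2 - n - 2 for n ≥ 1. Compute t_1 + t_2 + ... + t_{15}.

Over n = 1..15: Σn = 120, Σn² = 1240.
Total = (-1)·1240 + (-1)·120 + (-2)·15 = -1390.

-1390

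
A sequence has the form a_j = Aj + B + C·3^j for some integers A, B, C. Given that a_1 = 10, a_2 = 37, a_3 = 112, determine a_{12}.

2125795

At j = 1, 2, 3: A + B + 3C = 10; 2A + B + 9C = 37; 3A + B + 27C = 112.
Subtracting the first from the second: A + 6C = 27.
Subtracting the second from the third: A + 18C = 75.
Solving: C = 4, A = 3, then B = -5.
Hence a_{12} = 3·12 + (-5) + 4·531441 = 2125795.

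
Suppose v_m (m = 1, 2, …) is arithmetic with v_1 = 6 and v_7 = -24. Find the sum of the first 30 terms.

-1995

Common difference d = (-24 - 6) / (7 - 1) = -5.
v_m = 6 + (m - 1)·(-5).
v_{30} = -139; S = 30·(6 + (-139))/2 = -1995.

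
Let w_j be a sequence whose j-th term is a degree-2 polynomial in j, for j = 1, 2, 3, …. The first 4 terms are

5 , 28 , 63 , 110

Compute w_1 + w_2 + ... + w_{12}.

1st diffs: 23, 35, 47.
2nd diffs: 12, 12 (constant).
So w_j = 6j^2 + 5j - 6.
Continuing: …, 169, 240, 323, 418, …, w_{12} = 918.
Summing j = 1..12 (12 terms) gives 4218.

4218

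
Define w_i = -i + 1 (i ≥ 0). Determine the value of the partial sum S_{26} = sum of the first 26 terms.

Over i = 0..25: Σi = 325.
Total = (-1)·325 + (1)·26 = -299.

-299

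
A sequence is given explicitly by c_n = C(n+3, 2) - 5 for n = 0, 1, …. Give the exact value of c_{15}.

148

C(18, 2) = 153, so c_{15} = 148.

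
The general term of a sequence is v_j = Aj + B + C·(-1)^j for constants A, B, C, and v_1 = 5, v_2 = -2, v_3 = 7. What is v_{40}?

Plug in j = 1, 2, 3: A + B - C = 5; 2A + B + C = -2; 3A + B - C = 7.
Subtracting the first from the second: A + 2C = -7.
Subtracting the second from the third: A - 2C = 9.
Solving: C = -4, A = 1, then B = 0.
So v_j = 1·j + 0 + (-4)·(-1)^j; at j=40 this is 36.

36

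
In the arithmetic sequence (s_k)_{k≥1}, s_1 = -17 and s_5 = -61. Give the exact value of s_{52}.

-578

Common difference d = (-61 - (-17)) / (5 - 1) = -11.
s_k = -17 + (k - 1)·(-11).
s_{52} = -17 + 51·(-11) = -578.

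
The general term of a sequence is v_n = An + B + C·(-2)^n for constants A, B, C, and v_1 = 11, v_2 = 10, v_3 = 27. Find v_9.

Plug in n = 1, 2, 3: A + B - 2C = 11; 2A + B + 4C = 10; 3A + B - 8C = 27.
Subtracting the first from the second: A + 6C = -1.
Subtracting the second from the third: A - 12C = 17.
Solving: C = -1, A = 5, then B = 4.
Therefore v_9 = 45 + 4 + (-1)·(-512) = 561.

561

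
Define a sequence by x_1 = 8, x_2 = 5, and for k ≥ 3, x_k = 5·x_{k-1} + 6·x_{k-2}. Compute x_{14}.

Step forward from the initial values:
x_3 = 73; x_4 = 395; x_5 = 2413; …; x_{11} = 112294333; x_{12} = 673765955; x_{13} = 4042595773; x_{14} = 24255574595.
(Characteristic roots are 6 and -1.)

24255574595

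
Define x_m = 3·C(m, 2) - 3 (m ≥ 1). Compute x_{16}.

C(16, 2) = 120, so x_{16} = 357.

357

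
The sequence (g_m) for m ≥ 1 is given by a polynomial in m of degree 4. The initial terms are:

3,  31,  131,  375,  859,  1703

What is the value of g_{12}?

24071

1st diffs: 28, 100, 244, 484, 844.
2nd diffs: 72, 144, 240, 360.
3rd diffs: 72, 96, 120.
4th diffs: 24, 24 (constant).
So g_m = m^4 + 2m^3 - m^2 + 2m - 1.
Evaluating at m = 12 gives g_{12} = 24071.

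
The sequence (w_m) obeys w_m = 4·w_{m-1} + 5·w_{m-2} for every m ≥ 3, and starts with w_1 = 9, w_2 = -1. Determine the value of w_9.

520841

Step forward from the initial values:
w_3 = 41;  w_4 = 159;  w_5 = 841;  w_6 = 4159;  w_7 = 20841;  w_8 = 104159;  w_9 = 520841.
(Characteristic roots are 5 and -1.)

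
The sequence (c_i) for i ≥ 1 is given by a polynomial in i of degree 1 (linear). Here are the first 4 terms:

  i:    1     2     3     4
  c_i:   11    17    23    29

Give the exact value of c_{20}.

125

1st diffs: 6, 6, 6 (constant).
So c_i = 6i + 5.
Evaluating at i = 20 gives c_{20} = 125.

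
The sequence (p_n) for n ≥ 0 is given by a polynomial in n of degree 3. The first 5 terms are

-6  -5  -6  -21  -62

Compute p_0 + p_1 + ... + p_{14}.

1st diffs: 1, -1, -15, -41.
2nd diffs: -2, -14, -26.
3rd diffs: -12, -12 (constant).
Newton forward-difference form: p_n = -6 + 1·C(n,1) + (-2)·C(n,2) + (-12)·C(n,3).
Continuing: …, -141, -270, -461, -726, …, p_{14} = -4542.
Summing n = 0..14 (15 terms) gives -17275.

-17275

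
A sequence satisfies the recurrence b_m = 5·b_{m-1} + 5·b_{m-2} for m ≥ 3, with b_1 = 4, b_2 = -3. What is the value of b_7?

b_3 = 5, b_4 = 10, b_5 = 75, b_6 = 425, b_7 = 2500.

2500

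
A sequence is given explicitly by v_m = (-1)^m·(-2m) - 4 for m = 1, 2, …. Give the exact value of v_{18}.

-40

(-1)^18 = 1; -2m at m=18 is -36; so v_{18} = -40.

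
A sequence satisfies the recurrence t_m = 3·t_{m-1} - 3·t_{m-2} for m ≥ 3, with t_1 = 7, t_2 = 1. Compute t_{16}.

-41553

Compute successive terms:
t_3 = -18; t_4 = -57; t_5 = -117; …; t_{13} = 5103; t_{14} = 729; t_{15} = -13122; t_{16} = -41553.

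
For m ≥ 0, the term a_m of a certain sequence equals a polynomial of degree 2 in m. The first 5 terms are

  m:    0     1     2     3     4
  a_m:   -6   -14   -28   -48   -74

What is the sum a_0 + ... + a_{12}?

-2418

1st diffs: -8, -14, -20, -26.
2nd diffs: -6, -6, -6 (constant).
Newton forward-difference form: a_m = -6 + (-8)·C(m,1) + (-6)·C(m,2).
Continuing: …, -106, -144, -188, -238, …, a_{12} = -498.
Summing m = 0..12 (13 terms) gives -2418.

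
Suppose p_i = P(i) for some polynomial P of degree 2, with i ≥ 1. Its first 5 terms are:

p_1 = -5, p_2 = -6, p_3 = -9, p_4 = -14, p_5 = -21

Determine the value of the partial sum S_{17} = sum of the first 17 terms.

1st diffs: -1, -3, -5, -7.
2nd diffs: -2, -2, -2 (constant).
Newton forward-difference form: p_i = -5 + (-1)·C(i-1,1) + (-2)·C(i-1,2).
Continuing: …, -30, -41, -54, -69, …, p_{17} = -261.
Summing i = 1..17 (17 terms) gives -1581.

-1581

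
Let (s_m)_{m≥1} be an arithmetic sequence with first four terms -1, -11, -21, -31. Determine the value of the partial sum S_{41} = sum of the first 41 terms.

-8241

Common difference d = -10.
s_m = -1 + (m - 1)·(-10).
s_{41} = -401; S = 41·(-1 + (-401))/2 = -8241.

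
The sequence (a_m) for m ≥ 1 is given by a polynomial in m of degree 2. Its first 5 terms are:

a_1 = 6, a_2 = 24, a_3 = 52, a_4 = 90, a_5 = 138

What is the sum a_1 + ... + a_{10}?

1st diffs: 18, 28, 38, 48.
2nd diffs: 10, 10, 10 (constant).
Newton forward-difference form: a_m = 6 + 18·C(m-1,1) + 10·C(m-1,2).
Continuing: …, 196, 264, 342, 430, …, a_{10} = 528.
Summing m = 1..10 (10 terms) gives 2070.

2070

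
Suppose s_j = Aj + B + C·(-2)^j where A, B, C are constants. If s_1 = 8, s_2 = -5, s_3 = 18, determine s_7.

The three given values yield: A + B - 2C = 8; 2A + B + 4C = -5; 3A + B - 8C = 18.
Subtracting the first from the second: A + 6C = -13.
Subtracting the second from the third: A - 12C = 23.
Solving: C = -2, A = -1, then B = 5.
Hence s_7 = -1·7 + 5 + (-2)·(-128) = 254.

254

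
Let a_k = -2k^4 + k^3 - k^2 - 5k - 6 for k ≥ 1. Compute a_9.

a_9 = -2·9^4 + 1·9^3 - 1·9^2 - 5·9 - 6 = -12525.

-12525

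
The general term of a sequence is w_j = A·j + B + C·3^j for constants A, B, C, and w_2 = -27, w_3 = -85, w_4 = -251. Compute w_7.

-6581

The three given values yield: 2A + B + 9C = -27; 3A + B + 27C = -85; 4A + B + 81C = -251.
Subtracting the first from the second: A + 18C = -58.
Subtracting the second from the third: A + 54C = -166.
Solving: C = -3, A = -4, then B = 8.
Therefore w_7 = -28 + 8 + (-3)·2187 = -6581.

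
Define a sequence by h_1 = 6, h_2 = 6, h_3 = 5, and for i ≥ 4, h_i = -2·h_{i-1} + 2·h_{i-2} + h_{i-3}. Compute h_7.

-34

Compute successive terms:
h_4 = 8;  h_5 = 0;  h_6 = 21;  h_7 = -34.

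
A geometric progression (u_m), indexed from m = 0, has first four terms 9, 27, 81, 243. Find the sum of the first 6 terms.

3276

Common ratio r = 3.
u_m = 9·3^(m-0).
S = 9·(3^6 - 1)/(3 - 1) = 9·(729 - 1)/(2) = 3276.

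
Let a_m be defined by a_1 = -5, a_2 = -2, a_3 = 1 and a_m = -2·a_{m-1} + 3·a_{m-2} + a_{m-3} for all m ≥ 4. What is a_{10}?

Compute successive terms:
a_4 = -13;  a_5 = 27;  a_6 = -92;  a_7 = 252;  a_8 = -753;  a_9 = 2170;  a_{10} = -6347.

-6347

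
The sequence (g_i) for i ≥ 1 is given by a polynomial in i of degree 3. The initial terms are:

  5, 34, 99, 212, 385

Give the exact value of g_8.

1st diffs: 29, 65, 113, 173.
2nd diffs: 36, 48, 60.
3rd diffs: 12, 12 (constant).
Newton forward-difference form: g_i = 5 + 29·C(i-1,1) + 36·C(i-1,2) + 12·C(i-1,3).
At i = 8: i-1 = 7, so g_8 = 5 + 203 + 756 + 420 = 1384.

1384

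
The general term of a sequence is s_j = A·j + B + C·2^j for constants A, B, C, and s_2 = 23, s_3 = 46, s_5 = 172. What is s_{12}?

20513

Write the equations: 2A + B + 4C = 23; 3A + B + 8C = 46; 5A + B + 32C = 172.
Subtracting the first from the second: A + 4C = 23.
Subtracting the second from the third: 2A + 24C = 126.
Solving: C = 5, A = 3, then B = -3.
Hence s_{12} = 3·12 + (-3) + 5·4096 = 20513.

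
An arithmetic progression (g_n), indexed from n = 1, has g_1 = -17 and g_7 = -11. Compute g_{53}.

Common difference d = (-11 - (-17)) / (7 - 1) = 1.
g_n = -17 + (n - 1)·1.
g_{53} = -17 + 52·1 = 35.

35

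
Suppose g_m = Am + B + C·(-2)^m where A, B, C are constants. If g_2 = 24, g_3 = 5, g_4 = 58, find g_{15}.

At m = 2, 3, 4: 2A + B + 4C = 24; 3A + B - 8C = 5; 4A + B + 16C = 58.
Subtracting the first from the second: A - 12C = -19.
Subtracting the second from the third: A + 24C = 53.
Solving: C = 2, A = 5, then B = 6.
So g_m = 5·m + 6 + 2·(-2)^m; at m=15 this is -65455.

-65455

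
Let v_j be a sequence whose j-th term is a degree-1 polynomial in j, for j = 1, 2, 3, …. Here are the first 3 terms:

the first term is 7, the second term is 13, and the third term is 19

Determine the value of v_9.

1st diffs: 6, 6 (constant).
So v_j = 6j + 1.
Evaluating at j = 9 gives v_9 = 55.

55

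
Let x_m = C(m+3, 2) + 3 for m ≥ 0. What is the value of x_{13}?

123

C(16, 2) = 120, so x_{13} = 123.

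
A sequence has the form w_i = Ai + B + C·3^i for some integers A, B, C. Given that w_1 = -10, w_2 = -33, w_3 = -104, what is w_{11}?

-708576

At i = 1, 2, 3: A + B + 3C = -10; 2A + B + 9C = -33; 3A + B + 27C = -104.
Subtracting the first from the second: A + 6C = -23.
Subtracting the second from the third: A + 18C = -71.
Solving: C = -4, A = 1, then B = 1.
Hence w_{11} = 1·11 + 1 + (-4)·177147 = -708576.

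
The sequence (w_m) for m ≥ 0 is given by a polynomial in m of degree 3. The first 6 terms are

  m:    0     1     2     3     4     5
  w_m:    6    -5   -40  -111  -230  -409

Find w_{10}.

1st diffs: -11, -35, -71, -119, -179.
2nd diffs: -24, -36, -48, -60.
3rd diffs: -12, -12, -12 (constant).
Newton forward-difference form: w_m = 6 + (-11)·C(m,1) + (-24)·C(m,2) + (-12)·C(m,3).
At m = 10: m = 10, so w_{10} = 6 - 110 - 1080 - 1440 = -2624.

-2624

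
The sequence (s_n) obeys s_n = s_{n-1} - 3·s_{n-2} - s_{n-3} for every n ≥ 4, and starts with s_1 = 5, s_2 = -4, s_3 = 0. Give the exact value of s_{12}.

-1029

s_4 = 7  s_5 = 11  s_6 = -10  s_7 = -50  s_8 = -31  s_9 = 129  s_{10} = 272  s_{11} = -84  s_{12} = -1029.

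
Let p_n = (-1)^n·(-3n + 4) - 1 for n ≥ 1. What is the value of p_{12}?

(-1)^12 = 1; -3n + 4 at n=12 is -32; so p_{12} = -33.

-33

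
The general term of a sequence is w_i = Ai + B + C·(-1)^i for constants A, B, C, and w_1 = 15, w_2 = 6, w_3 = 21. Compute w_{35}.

117

Write the equations: A + B - C = 15; 2A + B + C = 6; 3A + B - C = 21.
Subtracting the first from the second: A + 2C = -9.
Subtracting the second from the third: A - 2C = 15.
Solving: C = -6, A = 3, then B = 6.
So w_i = 3·i + 6 + (-6)·(-1)^i; at i=35 this is 117.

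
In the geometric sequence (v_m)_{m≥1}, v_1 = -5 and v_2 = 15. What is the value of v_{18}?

Common ratio r = -3.
v_m = (-5)·(-3)^(m-1).
v_{18} = (-5)·(-3)^17 = 645700815.

645700815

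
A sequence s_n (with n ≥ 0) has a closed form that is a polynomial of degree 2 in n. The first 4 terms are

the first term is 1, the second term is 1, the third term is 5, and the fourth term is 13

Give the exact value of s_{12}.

1st diffs: 0, 4, 8.
2nd diffs: 4, 4 (constant).
So s_n = 2n^2 - 2n + 1.
Evaluating at n = 12 gives s_{12} = 265.

265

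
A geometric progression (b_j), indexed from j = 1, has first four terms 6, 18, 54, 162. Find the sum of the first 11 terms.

531438

Common ratio r = 3.
b_j = 6·3^(j-1).
S = 6·(3^11 - 1)/(3 - 1) = 6·(177147 - 1)/(2) = 531438.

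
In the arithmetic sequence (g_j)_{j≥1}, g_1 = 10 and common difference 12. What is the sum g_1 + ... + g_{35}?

g_j = 10 + (j - 1)·12.
g_{35} = 418; S = 35·(10 + 418)/2 = 7490.

7490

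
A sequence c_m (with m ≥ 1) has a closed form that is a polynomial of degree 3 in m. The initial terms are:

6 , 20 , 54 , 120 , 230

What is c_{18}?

11124

1st diffs: 14, 34, 66, 110.
2nd diffs: 20, 32, 44.
3rd diffs: 12, 12 (constant).
Newton forward-difference form: c_m = 6 + 14·C(m-1,1) + 20·C(m-1,2) + 12·C(m-1,3).
At m = 18: m-1 = 17, so c_{18} = 6 + 238 + 2720 + 8160 = 11124.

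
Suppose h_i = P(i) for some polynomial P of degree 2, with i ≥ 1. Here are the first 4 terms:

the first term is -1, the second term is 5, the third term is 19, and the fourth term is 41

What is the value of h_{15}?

811

1st diffs: 6, 14, 22.
2nd diffs: 8, 8 (constant).
Newton forward-difference form: h_i = -1 + 6·C(i-1,1) + 8·C(i-1,2).
At i = 15: i-1 = 14, so h_{15} = -1 + 84 + 728 = 811.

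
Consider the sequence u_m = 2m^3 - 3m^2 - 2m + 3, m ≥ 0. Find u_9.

1200

u_9 = 2·9^3 - 3·9^2 - 2·9 + 3 = 1200.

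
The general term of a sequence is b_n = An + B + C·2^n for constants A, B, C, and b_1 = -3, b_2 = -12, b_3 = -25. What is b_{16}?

-131146

Plug in n = 1, 2, 3: A + B + 2C = -3; 2A + B + 4C = -12; 3A + B + 8C = -25.
Subtracting the first from the second: A + 2C = -9.
Subtracting the second from the third: A + 4C = -13.
Solving: C = -2, A = -5, then B = 6.
So b_n = -5·n + 6 + (-2)·2^n; at n=16 this is -131146.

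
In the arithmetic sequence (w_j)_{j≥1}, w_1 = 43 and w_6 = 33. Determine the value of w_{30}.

Common difference d = (33 - 43) / (6 - 1) = -2.
w_j = 43 + (j - 1)·(-2).
w_{30} = 43 + 29·(-2) = -15.

-15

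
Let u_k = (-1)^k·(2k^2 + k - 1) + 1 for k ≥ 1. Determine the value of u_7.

(-1)^7 = -1; 2k^2 + k - 1 at k=7 is 104; so u_7 = -103.

-103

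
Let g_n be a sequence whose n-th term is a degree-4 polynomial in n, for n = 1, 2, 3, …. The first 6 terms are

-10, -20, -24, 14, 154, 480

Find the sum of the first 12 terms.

37368

1st diffs: -10, -4, 38, 140, 326.
2nd diffs: 6, 42, 102, 186.
3rd diffs: 36, 60, 84.
4th diffs: 24, 24 (constant).
Newton forward-difference form: g_n = -10 + (-10)·C(n-1,1) + 6·C(n-1,2) + 36·C(n-1,3) + 24·C(n-1,4).
Continuing: …, 1100, 2146, 3774, 6164, …, g_{12} = 14070.
Summing n = 1..12 (12 terms) gives 37368.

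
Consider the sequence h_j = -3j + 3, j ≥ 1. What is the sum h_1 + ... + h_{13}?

-234

Over j = 1..13: Σj = 91.
Total = (-3)·91 + (3)·13 = -234.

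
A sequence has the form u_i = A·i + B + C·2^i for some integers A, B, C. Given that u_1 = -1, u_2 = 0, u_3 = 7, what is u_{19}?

At i = 1, 2, 3: A + B + 2C = -1; 2A + B + 4C = 0; 3A + B + 8C = 7.
Subtracting the first from the second: A + 2C = 1.
Subtracting the second from the third: A + 4C = 7.
Solving: C = 3, A = -5, then B = -2.
Therefore u_{19} = -95 + (-2) + 3·524288 = 1572767.

1572767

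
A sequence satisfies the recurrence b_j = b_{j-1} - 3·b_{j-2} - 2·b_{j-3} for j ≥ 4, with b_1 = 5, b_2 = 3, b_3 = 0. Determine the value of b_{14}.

b_4 = -19; b_5 = -25; b_6 = 32; …; b_{11} = 15; b_{12} = 3776; b_{13} = 5705; b_{14} = -5653.

-5653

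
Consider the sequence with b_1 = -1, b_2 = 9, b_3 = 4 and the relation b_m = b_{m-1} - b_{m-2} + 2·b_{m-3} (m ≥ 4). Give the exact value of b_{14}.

85

Applying the relation repeatedly:
b_4 = -7; b_5 = 7; b_6 = 22; …; b_{11} = -5; b_{12} = 22; b_{13} = 117; b_{14} = 85.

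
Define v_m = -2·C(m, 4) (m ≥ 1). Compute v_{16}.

-3640

C(16, 4) = 1820, so v_{16} = -3640.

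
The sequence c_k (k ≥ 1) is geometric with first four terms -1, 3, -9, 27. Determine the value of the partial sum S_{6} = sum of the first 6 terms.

182

Common ratio r = -3.
c_k = (-1)·(-3)^(k-1).
S = (-1)·((-3)^6 - 1)/(-3 - 1) = (-1)·(729 - 1)/(-4) = 182.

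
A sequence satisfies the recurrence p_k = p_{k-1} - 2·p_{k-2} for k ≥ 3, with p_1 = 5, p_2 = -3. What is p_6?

Compute successive terms:
p_3 = -13, p_4 = -7, p_5 = 19, p_6 = 33.

33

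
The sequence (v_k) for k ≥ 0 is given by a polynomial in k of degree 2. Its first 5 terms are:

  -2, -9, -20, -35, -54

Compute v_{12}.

1st diffs: -7, -11, -15, -19.
2nd diffs: -4, -4, -4 (constant).
So v_k = -2k^2 - 5k - 2.
Evaluating at k = 12 gives v_{12} = -350.

-350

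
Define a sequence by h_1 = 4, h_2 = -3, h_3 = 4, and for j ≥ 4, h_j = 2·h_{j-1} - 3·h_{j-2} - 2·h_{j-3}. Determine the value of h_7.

-76

h_4 = 9  h_5 = 12  h_6 = -11  h_7 = -76.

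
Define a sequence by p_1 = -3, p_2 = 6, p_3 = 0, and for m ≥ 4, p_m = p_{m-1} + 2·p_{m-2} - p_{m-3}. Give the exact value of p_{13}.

Step forward from the initial values:
p_4 = 15;  p_5 = 9;  p_6 = 39;  p_7 = 42;  p_8 = 111;  p_9 = 156;  p_{10} = 336;  p_{11} = 537;  p_{12} = 1053;  p_{13} = 1791.

1791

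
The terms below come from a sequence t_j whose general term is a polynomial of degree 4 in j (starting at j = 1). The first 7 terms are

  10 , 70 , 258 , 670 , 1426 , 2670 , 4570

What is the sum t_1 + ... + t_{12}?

98768

1st diffs: 60, 188, 412, 756, 1244, 1900.
2nd diffs: 128, 224, 344, 488, 656.
3rd diffs: 96, 120, 144, 168.
4th diffs: 24, 24, 24 (constant).
Newton forward-difference form: t_j = 10 + 60·C(j-1,1) + 128·C(j-1,2) + 96·C(j-1,3) + 24·C(j-1,4).
Continuing: …, 7318, 11130, 16246, 22930, …, t_{12} = 31470.
Summing j = 1..12 (12 terms) gives 98768.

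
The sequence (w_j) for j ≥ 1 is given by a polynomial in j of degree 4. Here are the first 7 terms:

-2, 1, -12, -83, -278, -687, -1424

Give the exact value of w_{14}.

1st diffs: 3, -13, -71, -195, -409, -737.
2nd diffs: -16, -58, -124, -214, -328.
3rd diffs: -42, -66, -90, -114.
4th diffs: -24, -24, -24 (constant).
Newton forward-difference form: w_j = -2 + 3·C(j-1,1) + (-16)·C(j-1,2) + (-42)·C(j-1,3) + (-24)·C(j-1,4).
At j = 14: j-1 = 13, so w_{14} = -2 + 39 - 1248 - 12012 - 17160 = -30383.

-30383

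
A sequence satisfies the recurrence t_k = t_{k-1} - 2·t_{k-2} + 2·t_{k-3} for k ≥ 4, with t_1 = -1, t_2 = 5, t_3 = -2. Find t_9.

Step forward from the initial values:
t_4 = -14;  t_5 = 0;  t_6 = 24;  t_7 = -4;  t_8 = -52;  t_9 = 4.

4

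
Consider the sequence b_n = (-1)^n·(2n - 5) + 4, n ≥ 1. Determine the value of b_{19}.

-29

(-1)^19 = -1; 2n - 5 at n=19 is 33; so b_{19} = -29.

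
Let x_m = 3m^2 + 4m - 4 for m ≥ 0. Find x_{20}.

1276

x_{20} = 3·20^2 + 4·20 - 4 = 1276.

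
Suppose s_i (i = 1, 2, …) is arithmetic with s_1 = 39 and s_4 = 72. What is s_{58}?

666

Common difference d = (72 - 39) / (4 - 1) = 11.
s_i = 39 + (i - 1)·11.
s_{58} = 39 + 57·11 = 666.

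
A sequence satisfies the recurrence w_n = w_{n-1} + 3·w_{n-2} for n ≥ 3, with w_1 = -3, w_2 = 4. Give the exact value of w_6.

13

Iterate the recurrence:
w_3 = -5;  w_4 = 7;  w_5 = -8;  w_6 = 13.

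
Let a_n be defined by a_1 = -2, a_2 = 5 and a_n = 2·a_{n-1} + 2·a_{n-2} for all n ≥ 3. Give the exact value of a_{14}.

482240

Step forward from the initial values:
a_3 = 6;  a_4 = 22;  a_5 = 56;  …;  a_{11} = 23648;  a_{12} = 64608;  a_{13} = 176512;  a_{14} = 482240.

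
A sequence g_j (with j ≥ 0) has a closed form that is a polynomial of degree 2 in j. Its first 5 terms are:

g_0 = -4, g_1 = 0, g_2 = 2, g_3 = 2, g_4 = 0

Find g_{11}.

1st diffs: 4, 2, 0, -2.
2nd diffs: -2, -2, -2 (constant).
Newton forward-difference form: g_j = -4 + 4·C(j,1) + (-2)·C(j,2).
At j = 11: j = 11, so g_{11} = -4 + 44 - 110 = -70.

-70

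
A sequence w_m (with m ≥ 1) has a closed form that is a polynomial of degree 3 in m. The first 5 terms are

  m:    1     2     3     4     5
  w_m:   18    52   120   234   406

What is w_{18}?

1st diffs: 34, 68, 114, 172.
2nd diffs: 34, 46, 58.
3rd diffs: 12, 12 (constant).
So w_m = 2m^3 + 5m^2 + 5m + 6.
Evaluating at m = 18 gives w_{18} = 13380.

13380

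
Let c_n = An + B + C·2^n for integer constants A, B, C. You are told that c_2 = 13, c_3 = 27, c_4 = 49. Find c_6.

Plug in n = 2, 3, 4: 2A + B + 4C = 13; 3A + B + 8C = 27; 4A + B + 16C = 49.
Subtracting the first from the second: A + 4C = 14.
Subtracting the second from the third: A + 8C = 22.
Solving: C = 2, A = 6, then B = -7.
So c_n = 6·n + (-7) + 2·2^n; at n=6 this is 157.

157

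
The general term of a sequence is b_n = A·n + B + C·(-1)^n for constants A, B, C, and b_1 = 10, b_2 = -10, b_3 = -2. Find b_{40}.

-238

The three given values yield: A + B - C = 10; 2A + B + C = -10; 3A + B - C = -2.
Subtracting the first from the second: A + 2C = -20.
Subtracting the second from the third: A - 2C = 8.
Solving: C = -7, A = -6, then B = 9.
Therefore b_{40} = -240 + 9 + (-7)·1 = -238.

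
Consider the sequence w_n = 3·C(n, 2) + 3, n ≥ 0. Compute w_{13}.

237

C(13, 2) = 78, so w_{13} = 237.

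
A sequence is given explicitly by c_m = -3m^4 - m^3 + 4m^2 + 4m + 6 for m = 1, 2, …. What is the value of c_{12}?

-63306

c_{12} = -3·12^4 - 1·12^3 + 4·12^2 + 4·12 + 6 = -63306.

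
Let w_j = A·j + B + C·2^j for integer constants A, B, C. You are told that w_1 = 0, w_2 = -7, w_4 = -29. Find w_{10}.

-1067

Plug in j = 1, 2, 4: A + B + 2C = 0; 2A + B + 4C = -7; 4A + B + 16C = -29.
Subtracting the first from the second: A + 2C = -7.
Subtracting the second from the third: 2A + 12C = -22.
Solving: C = -1, A = -5, then B = 7.
Therefore w_{10} = -50 + 7 + (-1)·1024 = -1067.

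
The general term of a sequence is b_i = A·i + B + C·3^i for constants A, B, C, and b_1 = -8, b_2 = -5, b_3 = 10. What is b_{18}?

387420427

Write the equations: A + B + 3C = -8; 2A + B + 9C = -5; 3A + B + 27C = 10.
Subtracting the first from the second: A + 6C = 3.
Subtracting the second from the third: A + 18C = 15.
Solving: C = 1, A = -3, then B = -8.
So b_i = -3·i + (-8) + 1·3^i; at i=18 this is 387420427.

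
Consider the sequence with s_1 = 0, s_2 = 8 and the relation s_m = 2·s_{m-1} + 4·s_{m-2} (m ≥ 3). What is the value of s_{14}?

Applying the relation repeatedly:
s_3 = 16  s_4 = 64  s_5 = 192  …  s_{11} = 225280  s_{12} = 729088  s_{13} = 2359296  s_{14} = 7634944.

7634944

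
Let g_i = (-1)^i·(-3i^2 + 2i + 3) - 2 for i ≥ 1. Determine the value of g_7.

128

(-1)^7 = -1; -3i^2 + 2i + 3 at i=7 is -130; so g_7 = 128.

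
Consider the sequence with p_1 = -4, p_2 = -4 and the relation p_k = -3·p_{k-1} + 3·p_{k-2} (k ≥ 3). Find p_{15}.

23094720

Step forward from the initial values:
p_3 = 0  p_4 = -12  p_5 = 36  …  p_{12} = -423792  p_{13} = 1606716  p_{14} = -6091524  p_{15} = 23094720.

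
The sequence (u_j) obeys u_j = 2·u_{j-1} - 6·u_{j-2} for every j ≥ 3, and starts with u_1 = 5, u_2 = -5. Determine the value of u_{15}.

u_3 = -40  u_4 = -50  u_5 = 140  …  u_{12} = 87520  u_{13} = -120640  u_{14} = -766400  u_{15} = -808960.

-808960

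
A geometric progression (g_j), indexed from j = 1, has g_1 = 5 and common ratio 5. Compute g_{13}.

g_j = 5·5^(j-1).
g_{13} = 5·5^12 = 1220703125.

1220703125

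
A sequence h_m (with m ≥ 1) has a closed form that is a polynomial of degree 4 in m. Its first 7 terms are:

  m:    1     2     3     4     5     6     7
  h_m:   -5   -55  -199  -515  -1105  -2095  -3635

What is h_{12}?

1st diffs: -50, -144, -316, -590, -990, -1540.
2nd diffs: -94, -172, -274, -400, -550.
3rd diffs: -78, -102, -126, -150.
4th diffs: -24, -24, -24 (constant).
So h_m = -m^4 - 3m^3 - 4m^2 - 2m + 5.
Evaluating at m = 12 gives h_{12} = -26515.

-26515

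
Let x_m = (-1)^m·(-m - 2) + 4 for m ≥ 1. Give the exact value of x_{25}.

(-1)^25 = -1; -m - 2 at m=25 is -27; so x_{25} = 31.

31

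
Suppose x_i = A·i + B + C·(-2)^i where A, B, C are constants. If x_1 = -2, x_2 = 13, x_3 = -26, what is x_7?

Plug in i = 1, 2, 3: A + B - 2C = -2; 2A + B + 4C = 13; 3A + B - 8C = -26.
Subtracting the first from the second: A + 6C = 15.
Subtracting the second from the third: A - 12C = -39.
Solving: C = 3, A = -3, then B = 7.
So x_i = -3·i + 7 + 3·(-2)^i; at i=7 this is -398.

-398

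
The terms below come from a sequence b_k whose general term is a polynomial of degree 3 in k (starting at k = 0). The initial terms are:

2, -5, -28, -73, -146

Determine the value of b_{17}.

1st diffs: -7, -23, -45, -73.
2nd diffs: -16, -22, -28.
3rd diffs: -6, -6 (constant).
So b_k = -k^3 - 5k^2 - k + 2.
Evaluating at k = 17 gives b_{17} = -6373.

-6373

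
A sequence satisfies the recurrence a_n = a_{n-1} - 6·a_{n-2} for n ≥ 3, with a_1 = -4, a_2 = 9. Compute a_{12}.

114387

Step forward from the initial values:
a_3 = 33, a_4 = -21, a_5 = -219, a_6 = -93, a_7 = 1221, a_8 = 1779, a_9 = -5547, a_{10} = -16221, a_{11} = 17061, a_{12} = 114387.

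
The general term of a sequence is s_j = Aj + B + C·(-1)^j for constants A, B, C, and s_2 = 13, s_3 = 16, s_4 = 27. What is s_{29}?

Write the equations: 2A + B + C = 13; 3A + B - C = 16; 4A + B + C = 27.
Subtracting the first from the second: A - 2C = 3.
Subtracting the second from the third: A + 2C = 11.
Solving: C = 2, A = 7, then B = -3.
Therefore s_{29} = 203 + (-3) + 2·(-1) = 198.

198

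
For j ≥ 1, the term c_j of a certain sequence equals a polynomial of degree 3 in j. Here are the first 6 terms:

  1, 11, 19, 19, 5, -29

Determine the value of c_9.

-311

1st diffs: 10, 8, 0, -14, -34.
2nd diffs: -2, -8, -14, -20.
3rd diffs: -6, -6, -6 (constant).
Newton forward-difference form: c_j = 1 + 10·C(j-1,1) + (-2)·C(j-1,2) + (-6)·C(j-1,3).
At j = 9: j-1 = 8, so c_9 = 1 + 80 - 56 - 336 = -311.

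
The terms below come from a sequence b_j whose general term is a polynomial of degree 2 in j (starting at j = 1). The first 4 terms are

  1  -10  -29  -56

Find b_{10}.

-386

1st diffs: -11, -19, -27.
2nd diffs: -8, -8 (constant).
Newton forward-difference form: b_j = 1 + (-11)·C(j-1,1) + (-8)·C(j-1,2).
At j = 10: j-1 = 9, so b_{10} = 1 - 99 - 288 = -386.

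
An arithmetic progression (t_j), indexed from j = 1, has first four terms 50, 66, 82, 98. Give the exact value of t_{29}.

Common difference d = 16.
t_j = 50 + (j - 1)·16.
t_{29} = 50 + 28·16 = 498.

498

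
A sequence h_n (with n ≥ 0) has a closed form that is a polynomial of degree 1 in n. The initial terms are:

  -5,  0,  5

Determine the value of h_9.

40

1st diffs: 5, 5 (constant).
So h_n = 5n - 5.
Evaluating at n = 9 gives h_9 = 40.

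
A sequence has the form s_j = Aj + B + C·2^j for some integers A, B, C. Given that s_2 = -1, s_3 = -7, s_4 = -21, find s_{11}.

-4071

The three given values yield: 2A + B + 4C = -1; 3A + B + 8C = -7; 4A + B + 16C = -21.
Subtracting the first from the second: A + 4C = -6.
Subtracting the second from the third: A + 8C = -14.
Solving: C = -2, A = 2, then B = 3.
So s_j = 2·j + 3 + (-2)·2^j; at j=11 this is -4071.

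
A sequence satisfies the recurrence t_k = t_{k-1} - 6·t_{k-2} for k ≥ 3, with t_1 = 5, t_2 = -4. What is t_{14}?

534686

t_3 = -34;  t_4 = -10;  t_5 = 194;  …;  t_{11} = -526;  t_{12} = -106306;  t_{13} = -103150;  t_{14} = 534686.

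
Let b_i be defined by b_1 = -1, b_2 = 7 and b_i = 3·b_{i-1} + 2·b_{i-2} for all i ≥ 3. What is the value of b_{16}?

293864759

b_3 = 19;  b_4 = 71;  b_5 = 251;  …;  b_{13} = 6504731;  b_{14} = 23166943;  b_{15} = 82510291;  b_{16} = 293864759.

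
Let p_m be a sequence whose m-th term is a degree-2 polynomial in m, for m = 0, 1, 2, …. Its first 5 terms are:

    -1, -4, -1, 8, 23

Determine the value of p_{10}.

1st diffs: -3, 3, 9, 15.
2nd diffs: 6, 6, 6 (constant).
So p_m = 3m^2 - 6m - 1.
Evaluating at m = 10 gives p_{10} = 239.

239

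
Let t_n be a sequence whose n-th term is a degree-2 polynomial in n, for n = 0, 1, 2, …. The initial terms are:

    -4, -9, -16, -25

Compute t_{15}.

1st diffs: -5, -7, -9.
2nd diffs: -2, -2 (constant).
So t_n = -n^2 - 4n - 4.
Evaluating at n = 15 gives t_{15} = -289.

-289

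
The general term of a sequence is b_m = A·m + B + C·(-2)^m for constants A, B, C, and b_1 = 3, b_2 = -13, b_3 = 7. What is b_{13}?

Write the equations: A + B - 2C = 3; 2A + B + 4C = -13; 3A + B - 8C = 7.
Subtracting the first from the second: A + 6C = -16.
Subtracting the second from the third: A - 12C = 20.
Solving: C = -2, A = -4, then B = 3.
Hence b_{13} = -4·13 + 3 + (-2)·(-8192) = 16335.

16335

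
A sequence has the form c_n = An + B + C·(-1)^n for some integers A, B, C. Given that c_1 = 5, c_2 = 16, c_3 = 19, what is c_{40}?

Plug in n = 1, 2, 3: A + B - C = 5; 2A + B + C = 16; 3A + B - C = 19.
Subtracting the first from the second: A + 2C = 11.
Subtracting the second from the third: A - 2C = 3.
Solving: C = 2, A = 7, then B = 0.
Therefore c_{40} = 280 + 0 + 2·1 = 282.

282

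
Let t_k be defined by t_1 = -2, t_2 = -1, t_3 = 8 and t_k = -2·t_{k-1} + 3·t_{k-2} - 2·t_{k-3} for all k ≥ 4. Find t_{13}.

Compute successive terms:
t_4 = -15; t_5 = 56; t_6 = -173; t_7 = 544; t_8 = -1719; t_9 = 5416; t_{10} = -17077; t_{11} = 53840; t_{12} = -169743; t_{13} = 535160.

535160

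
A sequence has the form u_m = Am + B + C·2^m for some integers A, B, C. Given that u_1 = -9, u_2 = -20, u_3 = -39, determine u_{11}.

-8223

The three given values yield: A + B + 2C = -9; 2A + B + 4C = -20; 3A + B + 8C = -39.
Subtracting the first from the second: A + 2C = -11.
Subtracting the second from the third: A + 4C = -19.
Solving: C = -4, A = -3, then B = 2.
Hence u_{11} = -3·11 + 2 + (-4)·2048 = -8223.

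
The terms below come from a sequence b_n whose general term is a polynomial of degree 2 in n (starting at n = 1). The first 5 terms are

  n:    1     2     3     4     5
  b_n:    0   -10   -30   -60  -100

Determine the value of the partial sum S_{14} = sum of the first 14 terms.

-4550

1st diffs: -10, -20, -30, -40.
2nd diffs: -10, -10, -10 (constant).
Newton forward-difference form: b_n = (-10)·C(n-1,1) + (-10)·C(n-1,2).
Continuing: …, -150, -210, -280, -360, …, b_{14} = -910.
Summing n = 1..14 (14 terms) gives -4550.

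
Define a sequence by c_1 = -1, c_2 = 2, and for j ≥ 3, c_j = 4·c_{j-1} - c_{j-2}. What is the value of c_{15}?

Iterate the recurrence:
c_3 = 9  c_4 = 34  c_5 = 127  …  c_{12} = 1280754  c_{13} = 4779839  c_{14} = 17838602  c_{15} = 66574569.

66574569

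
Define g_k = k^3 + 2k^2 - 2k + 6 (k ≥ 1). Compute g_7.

g_7 = 1·7^3 + 2·7^2 - 2·7 + 6 = 433.

433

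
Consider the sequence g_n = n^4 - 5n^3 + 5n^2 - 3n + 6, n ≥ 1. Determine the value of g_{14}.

25640

g_{14} = 1·14^4 - 5·14^3 + 5·14^2 - 3·14 + 6 = 25640.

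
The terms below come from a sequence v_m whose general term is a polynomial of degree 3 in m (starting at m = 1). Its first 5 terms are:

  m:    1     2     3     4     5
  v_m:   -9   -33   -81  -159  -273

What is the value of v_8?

-891

1st diffs: -24, -48, -78, -114.
2nd diffs: -24, -30, -36.
3rd diffs: -6, -6 (constant).
Newton forward-difference form: v_m = -9 + (-24)·C(m-1,1) + (-24)·C(m-1,2) + (-6)·C(m-1,3).
At m = 8: m-1 = 7, so v_8 = -9 - 168 - 504 - 210 = -891.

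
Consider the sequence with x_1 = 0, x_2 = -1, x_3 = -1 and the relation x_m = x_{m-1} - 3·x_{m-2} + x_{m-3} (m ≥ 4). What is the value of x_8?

0

x_4 = 2;  x_5 = 4;  x_6 = -3;  x_7 = -13;  x_8 = 0.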